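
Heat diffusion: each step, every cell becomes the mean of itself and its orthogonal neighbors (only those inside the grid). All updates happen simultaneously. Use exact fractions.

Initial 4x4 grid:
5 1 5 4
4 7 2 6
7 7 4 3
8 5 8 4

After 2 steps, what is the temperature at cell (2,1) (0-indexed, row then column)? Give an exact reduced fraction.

Step 1: cell (2,1) = 6
Step 2: cell (2,1) = 57/10
Full grid after step 2:
  163/36 451/120 173/40 47/12
  1187/240 101/20 411/100 89/20
  299/48 57/10 251/50 89/20
  121/18 299/48 441/80 29/6

Answer: 57/10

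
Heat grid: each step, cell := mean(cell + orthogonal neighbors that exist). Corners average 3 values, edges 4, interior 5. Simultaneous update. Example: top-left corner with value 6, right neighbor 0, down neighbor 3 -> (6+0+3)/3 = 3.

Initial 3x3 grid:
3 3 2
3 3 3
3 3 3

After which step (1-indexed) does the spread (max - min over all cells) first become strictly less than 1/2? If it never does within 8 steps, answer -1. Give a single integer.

Answer: 1

Derivation:
Step 1: max=3, min=8/3, spread=1/3
  -> spread < 1/2 first at step 1
Step 2: max=3, min=49/18, spread=5/18
Step 3: max=3, min=607/216, spread=41/216
Step 4: max=1069/360, min=36749/12960, spread=347/2592
Step 5: max=10643/3600, min=2225863/777600, spread=2921/31104
Step 6: max=1270517/432000, min=134139461/46656000, spread=24611/373248
Step 7: max=28503259/9720000, min=8079357967/2799360000, spread=207329/4478976
Step 8: max=1516398401/518400000, min=485854847549/167961600000, spread=1746635/53747712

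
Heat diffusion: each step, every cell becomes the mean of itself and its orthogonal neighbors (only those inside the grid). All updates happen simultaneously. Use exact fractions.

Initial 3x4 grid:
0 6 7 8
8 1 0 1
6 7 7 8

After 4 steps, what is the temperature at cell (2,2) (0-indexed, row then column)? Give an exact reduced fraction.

Step 1: cell (2,2) = 11/2
Step 2: cell (2,2) = 1157/240
Step 3: cell (2,2) = 35831/7200
Step 4: cell (2,2) = 1033517/216000
Full grid after step 4:
  571187/129600 967087/216000 960767/216000 601057/129600
  4104493/864000 1643687/360000 1687037/360000 4015063/864000
  212729/43200 357779/72000 1033517/216000 627457/129600

Answer: 1033517/216000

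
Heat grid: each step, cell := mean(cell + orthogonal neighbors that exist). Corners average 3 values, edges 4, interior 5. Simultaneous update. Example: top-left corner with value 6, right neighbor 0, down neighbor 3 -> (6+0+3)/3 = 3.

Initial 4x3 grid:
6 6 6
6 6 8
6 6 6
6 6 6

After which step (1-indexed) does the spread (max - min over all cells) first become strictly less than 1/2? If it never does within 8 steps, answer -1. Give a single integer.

Answer: 3

Derivation:
Step 1: max=20/3, min=6, spread=2/3
Step 2: max=391/60, min=6, spread=31/60
Step 3: max=3451/540, min=6, spread=211/540
  -> spread < 1/2 first at step 3
Step 4: max=340897/54000, min=5447/900, spread=14077/54000
Step 5: max=3056407/486000, min=327683/54000, spread=5363/24300
Step 6: max=91220809/14580000, min=182869/30000, spread=93859/583200
Step 7: max=5459074481/874800000, min=296936467/48600000, spread=4568723/34992000
Step 8: max=326708435629/52488000000, min=8929618889/1458000000, spread=8387449/83980800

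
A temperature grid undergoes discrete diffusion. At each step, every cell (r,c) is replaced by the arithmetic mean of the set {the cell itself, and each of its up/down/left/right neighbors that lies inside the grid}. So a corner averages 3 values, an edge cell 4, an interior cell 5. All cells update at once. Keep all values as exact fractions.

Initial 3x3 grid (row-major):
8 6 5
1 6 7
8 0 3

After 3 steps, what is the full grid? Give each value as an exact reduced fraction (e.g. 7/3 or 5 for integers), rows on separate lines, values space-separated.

Answer: 185/36 1753/320 379/72
1563/320 2777/600 14297/2880
149/36 12497/2880 905/216

Derivation:
After step 1:
  5 25/4 6
  23/4 4 21/4
  3 17/4 10/3
After step 2:
  17/3 85/16 35/6
  71/16 51/10 223/48
  13/3 175/48 77/18
After step 3:
  185/36 1753/320 379/72
  1563/320 2777/600 14297/2880
  149/36 12497/2880 905/216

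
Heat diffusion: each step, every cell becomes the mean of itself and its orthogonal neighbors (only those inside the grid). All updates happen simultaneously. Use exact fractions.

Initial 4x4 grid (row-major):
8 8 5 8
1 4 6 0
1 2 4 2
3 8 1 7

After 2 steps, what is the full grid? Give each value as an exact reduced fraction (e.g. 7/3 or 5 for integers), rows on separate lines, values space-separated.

Answer: 185/36 343/60 317/60 181/36
907/240 431/100 87/20 923/240
261/80 13/4 377/100 163/48
37/12 163/40 89/24 139/36

Derivation:
After step 1:
  17/3 25/4 27/4 13/3
  7/2 21/5 19/5 4
  7/4 19/5 3 13/4
  4 7/2 5 10/3
After step 2:
  185/36 343/60 317/60 181/36
  907/240 431/100 87/20 923/240
  261/80 13/4 377/100 163/48
  37/12 163/40 89/24 139/36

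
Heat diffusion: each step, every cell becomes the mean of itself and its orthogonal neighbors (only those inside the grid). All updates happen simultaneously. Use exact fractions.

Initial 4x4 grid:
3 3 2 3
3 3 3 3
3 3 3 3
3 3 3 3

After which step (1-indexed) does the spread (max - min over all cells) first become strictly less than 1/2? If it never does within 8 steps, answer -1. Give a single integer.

Answer: 1

Derivation:
Step 1: max=3, min=8/3, spread=1/3
  -> spread < 1/2 first at step 1
Step 2: max=3, min=329/120, spread=31/120
Step 3: max=3, min=3029/1080, spread=211/1080
Step 4: max=3, min=307157/108000, spread=16843/108000
Step 5: max=26921/9000, min=2777357/972000, spread=130111/972000
Step 6: max=1612841/540000, min=83837633/29160000, spread=3255781/29160000
Step 7: max=1608893/540000, min=2524046309/874800000, spread=82360351/874800000
Step 8: max=289093559/97200000, min=75980683109/26244000000, spread=2074577821/26244000000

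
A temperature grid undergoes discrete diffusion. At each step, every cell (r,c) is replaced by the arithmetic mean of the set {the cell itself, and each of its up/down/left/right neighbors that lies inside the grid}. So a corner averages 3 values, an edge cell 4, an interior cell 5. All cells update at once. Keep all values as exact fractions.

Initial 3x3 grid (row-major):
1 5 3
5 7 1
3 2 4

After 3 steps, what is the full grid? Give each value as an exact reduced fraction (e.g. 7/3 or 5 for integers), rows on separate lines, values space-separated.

Answer: 407/108 679/180 505/144
461/120 4333/1200 10199/2880
197/54 2611/720 1447/432

Derivation:
After step 1:
  11/3 4 3
  4 4 15/4
  10/3 4 7/3
After step 2:
  35/9 11/3 43/12
  15/4 79/20 157/48
  34/9 41/12 121/36
After step 3:
  407/108 679/180 505/144
  461/120 4333/1200 10199/2880
  197/54 2611/720 1447/432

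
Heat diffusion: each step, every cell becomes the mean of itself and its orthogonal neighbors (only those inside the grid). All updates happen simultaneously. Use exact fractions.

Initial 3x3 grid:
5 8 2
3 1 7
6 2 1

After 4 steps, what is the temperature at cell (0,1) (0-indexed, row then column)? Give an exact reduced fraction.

Answer: 8469/2000

Derivation:
Step 1: cell (0,1) = 4
Step 2: cell (0,1) = 24/5
Step 3: cell (0,1) = 837/200
Step 4: cell (0,1) = 8469/2000
Full grid after step 4:
  539449/129600 8469/2000 522749/129600
  1147411/288000 113183/30000 367637/96000
  464399/129600 515393/144000 444499/129600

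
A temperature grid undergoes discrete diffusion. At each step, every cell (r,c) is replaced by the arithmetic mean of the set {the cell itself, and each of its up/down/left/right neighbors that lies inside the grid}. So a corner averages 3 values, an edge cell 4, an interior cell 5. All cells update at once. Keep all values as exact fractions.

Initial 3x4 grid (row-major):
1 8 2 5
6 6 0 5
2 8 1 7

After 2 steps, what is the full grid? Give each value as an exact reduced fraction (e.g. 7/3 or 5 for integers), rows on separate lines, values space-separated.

Answer: 13/3 93/20 37/10 4
1181/240 413/100 102/25 923/240
40/9 1151/240 923/240 151/36

Derivation:
After step 1:
  5 17/4 15/4 4
  15/4 28/5 14/5 17/4
  16/3 17/4 4 13/3
After step 2:
  13/3 93/20 37/10 4
  1181/240 413/100 102/25 923/240
  40/9 1151/240 923/240 151/36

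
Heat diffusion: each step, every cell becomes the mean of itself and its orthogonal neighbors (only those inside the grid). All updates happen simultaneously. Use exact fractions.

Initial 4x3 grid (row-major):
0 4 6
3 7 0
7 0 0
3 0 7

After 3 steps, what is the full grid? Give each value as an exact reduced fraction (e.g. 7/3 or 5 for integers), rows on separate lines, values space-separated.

Answer: 7163/2160 49937/14400 6893/2160
12283/3600 18253/6000 5579/1800
10993/3600 1108/375 4559/1800
413/135 19051/7200 2689/1080

Derivation:
After step 1:
  7/3 17/4 10/3
  17/4 14/5 13/4
  13/4 14/5 7/4
  10/3 5/2 7/3
After step 2:
  65/18 763/240 65/18
  379/120 347/100 167/60
  409/120 131/50 38/15
  109/36 329/120 79/36
After step 3:
  7163/2160 49937/14400 6893/2160
  12283/3600 18253/6000 5579/1800
  10993/3600 1108/375 4559/1800
  413/135 19051/7200 2689/1080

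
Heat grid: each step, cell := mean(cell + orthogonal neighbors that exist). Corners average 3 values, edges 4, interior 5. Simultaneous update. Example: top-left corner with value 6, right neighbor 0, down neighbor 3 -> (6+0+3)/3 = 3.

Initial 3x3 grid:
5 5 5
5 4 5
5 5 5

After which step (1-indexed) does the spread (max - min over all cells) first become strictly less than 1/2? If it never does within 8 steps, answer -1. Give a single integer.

Answer: 1

Derivation:
Step 1: max=5, min=19/4, spread=1/4
  -> spread < 1/2 first at step 1
Step 2: max=391/80, min=119/25, spread=51/400
Step 3: max=1753/360, min=23177/4800, spread=589/14400
Step 4: max=1398919/288000, min=145057/30000, spread=31859/1440000
Step 5: max=8735279/1800000, min=83708393/17280000, spread=751427/86400000
Step 6: max=5028936871/1036800000, min=523365313/108000000, spread=23149331/5184000000
Step 7: max=31425068111/6480000000, min=301557345737/62208000000, spread=616540643/311040000000
Step 8: max=18098467991239/3732480000000, min=1884887546017/388800000000, spread=17737747379/18662400000000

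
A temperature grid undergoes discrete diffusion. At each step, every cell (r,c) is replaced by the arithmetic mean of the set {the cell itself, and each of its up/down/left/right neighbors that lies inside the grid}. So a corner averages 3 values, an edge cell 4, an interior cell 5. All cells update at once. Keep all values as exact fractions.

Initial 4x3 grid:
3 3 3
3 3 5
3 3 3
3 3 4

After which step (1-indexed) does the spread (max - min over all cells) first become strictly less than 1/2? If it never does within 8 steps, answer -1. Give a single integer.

Answer: 3

Derivation:
Step 1: max=15/4, min=3, spread=3/4
Step 2: max=859/240, min=3, spread=139/240
Step 3: max=24659/7200, min=307/100, spread=511/1440
  -> spread < 1/2 first at step 3
Step 4: max=729193/216000, min=112163/36000, spread=11243/43200
Step 5: max=21535691/6480000, min=6817997/2160000, spread=10817/64800
Step 6: max=160584943/48600000, min=205844249/64800000, spread=992281/7776000
Step 7: max=5741937607/1749600000, min=9942694493/3110400000, spread=95470051/1119744000
Step 8: max=286220801129/87480000000, min=83125073191/25920000000, spread=363115463/5598720000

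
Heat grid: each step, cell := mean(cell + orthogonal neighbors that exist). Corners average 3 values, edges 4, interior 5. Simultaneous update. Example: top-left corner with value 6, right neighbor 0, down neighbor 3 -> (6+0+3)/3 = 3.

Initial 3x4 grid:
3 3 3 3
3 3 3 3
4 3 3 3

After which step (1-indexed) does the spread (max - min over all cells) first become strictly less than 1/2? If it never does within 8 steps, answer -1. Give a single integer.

Answer: 1

Derivation:
Step 1: max=10/3, min=3, spread=1/3
  -> spread < 1/2 first at step 1
Step 2: max=59/18, min=3, spread=5/18
Step 3: max=689/216, min=3, spread=41/216
Step 4: max=81977/25920, min=3, spread=4217/25920
Step 5: max=4874749/1555200, min=21679/7200, spread=38417/311040
Step 6: max=291136211/93312000, min=434597/144000, spread=1903471/18662400
Step 7: max=17397149089/5598720000, min=13075759/4320000, spread=18038617/223948800
Step 8: max=1041037782851/335923200000, min=1179326759/388800000, spread=883978523/13436928000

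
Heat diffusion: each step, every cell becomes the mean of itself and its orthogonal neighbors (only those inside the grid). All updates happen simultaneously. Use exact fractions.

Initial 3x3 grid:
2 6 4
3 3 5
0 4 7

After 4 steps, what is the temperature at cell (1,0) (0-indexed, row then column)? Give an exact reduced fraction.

Step 1: cell (1,0) = 2
Step 2: cell (1,0) = 61/20
Step 3: cell (1,0) = 311/100
Step 4: cell (1,0) = 245279/72000
Full grid after step 4:
  449969/129600 3390973/864000 30533/7200
  245279/72000 21259/5625 3706973/864000
  214547/64800 1633049/432000 536719/129600

Answer: 245279/72000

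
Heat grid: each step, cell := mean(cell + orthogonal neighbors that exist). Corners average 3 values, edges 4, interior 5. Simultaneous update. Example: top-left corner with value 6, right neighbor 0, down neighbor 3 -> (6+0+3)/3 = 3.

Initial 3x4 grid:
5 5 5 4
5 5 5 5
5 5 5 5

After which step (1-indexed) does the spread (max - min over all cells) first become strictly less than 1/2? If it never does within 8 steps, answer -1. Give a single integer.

Step 1: max=5, min=14/3, spread=1/3
  -> spread < 1/2 first at step 1
Step 2: max=5, min=85/18, spread=5/18
Step 3: max=5, min=1039/216, spread=41/216
Step 4: max=5, min=125383/25920, spread=4217/25920
Step 5: max=35921/7200, min=7566851/1555200, spread=38417/311040
Step 6: max=717403/144000, min=455359789/93312000, spread=1903471/18662400
Step 7: max=21484241/4320000, min=27392610911/5598720000, spread=18038617/223948800
Step 8: max=1931073241/388800000, min=1646347817149/335923200000, spread=883978523/13436928000

Answer: 1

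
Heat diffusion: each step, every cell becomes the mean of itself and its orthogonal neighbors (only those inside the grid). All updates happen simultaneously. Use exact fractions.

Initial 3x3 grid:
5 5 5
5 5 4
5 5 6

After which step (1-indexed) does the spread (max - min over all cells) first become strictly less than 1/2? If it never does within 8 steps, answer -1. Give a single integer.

Answer: 2

Derivation:
Step 1: max=21/4, min=14/3, spread=7/12
Step 2: max=61/12, min=73/15, spread=13/60
  -> spread < 1/2 first at step 2
Step 3: max=24227/4800, min=658/135, spread=7483/43200
Step 4: max=217057/43200, min=531779/108000, spread=21727/216000
Step 5: max=28802681/5760000, min=4792289/972000, spread=10906147/155520000
Step 6: max=776894713/155520000, min=576999941/116640000, spread=36295/746496
Step 7: max=46523762411/9331200000, min=8663484163/1749600000, spread=305773/8957952
Step 8: max=2789298305617/559872000000, min=2081911420619/419904000000, spread=2575951/107495424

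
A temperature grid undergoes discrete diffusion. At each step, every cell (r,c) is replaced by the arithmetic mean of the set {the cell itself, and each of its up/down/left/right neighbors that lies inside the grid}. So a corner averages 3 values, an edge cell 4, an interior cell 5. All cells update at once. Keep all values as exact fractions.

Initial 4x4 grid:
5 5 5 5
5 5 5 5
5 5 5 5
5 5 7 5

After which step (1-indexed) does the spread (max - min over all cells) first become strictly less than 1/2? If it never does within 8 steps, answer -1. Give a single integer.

Step 1: max=17/3, min=5, spread=2/3
Step 2: max=331/60, min=5, spread=31/60
Step 3: max=2911/540, min=5, spread=211/540
  -> spread < 1/2 first at step 3
Step 4: max=286843/54000, min=5, spread=16843/54000
Step 5: max=2568643/486000, min=22579/4500, spread=130111/486000
Step 6: max=76542367/14580000, min=1357159/270000, spread=3255781/14580000
Step 7: max=2287353691/437400000, min=1361107/270000, spread=82360351/437400000
Step 8: max=68361316891/13122000000, min=245506441/48600000, spread=2074577821/13122000000

Answer: 3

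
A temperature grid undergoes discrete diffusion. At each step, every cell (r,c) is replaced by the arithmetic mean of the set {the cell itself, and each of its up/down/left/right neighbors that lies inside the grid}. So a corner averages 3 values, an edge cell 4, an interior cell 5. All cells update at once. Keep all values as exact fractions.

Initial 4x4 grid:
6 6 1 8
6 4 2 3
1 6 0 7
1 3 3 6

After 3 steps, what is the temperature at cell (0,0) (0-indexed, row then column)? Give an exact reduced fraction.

Answer: 3431/720

Derivation:
Step 1: cell (0,0) = 6
Step 2: cell (0,0) = 29/6
Step 3: cell (0,0) = 3431/720
Full grid after step 3:
  3431/720 5071/1200 5039/1200 283/72
  3229/800 8241/2000 3601/1000 829/200
  25357/7200 4807/1500 4531/1200 6941/1800
  1537/540 23167/7200 24599/7200 8921/2160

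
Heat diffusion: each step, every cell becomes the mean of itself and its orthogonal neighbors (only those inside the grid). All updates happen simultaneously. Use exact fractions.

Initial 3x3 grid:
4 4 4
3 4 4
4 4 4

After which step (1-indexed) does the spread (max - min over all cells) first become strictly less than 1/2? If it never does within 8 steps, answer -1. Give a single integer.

Answer: 1

Derivation:
Step 1: max=4, min=11/3, spread=1/3
  -> spread < 1/2 first at step 1
Step 2: max=4, min=893/240, spread=67/240
Step 3: max=793/200, min=8203/2160, spread=1807/10800
Step 4: max=21239/5400, min=3298037/864000, spread=33401/288000
Step 5: max=2116609/540000, min=29874067/7776000, spread=3025513/38880000
Step 6: max=112444051/28800000, min=11976673133/3110400000, spread=53531/995328
Step 7: max=30312883949/7776000000, min=720463074151/186624000000, spread=450953/11943936
Step 8: max=3631471389481/933120000000, min=43280856439397/11197440000000, spread=3799043/143327232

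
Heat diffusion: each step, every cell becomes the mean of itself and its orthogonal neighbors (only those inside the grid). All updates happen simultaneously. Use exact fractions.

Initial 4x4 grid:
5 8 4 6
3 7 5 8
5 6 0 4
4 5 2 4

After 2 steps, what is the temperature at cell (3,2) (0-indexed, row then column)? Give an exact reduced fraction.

Answer: 103/30

Derivation:
Step 1: cell (3,2) = 11/4
Step 2: cell (3,2) = 103/30
Full grid after step 2:
  49/9 1373/240 451/80 35/6
  619/120 131/25 51/10 411/80
  563/120 451/100 391/100 989/240
  161/36 61/15 103/30 121/36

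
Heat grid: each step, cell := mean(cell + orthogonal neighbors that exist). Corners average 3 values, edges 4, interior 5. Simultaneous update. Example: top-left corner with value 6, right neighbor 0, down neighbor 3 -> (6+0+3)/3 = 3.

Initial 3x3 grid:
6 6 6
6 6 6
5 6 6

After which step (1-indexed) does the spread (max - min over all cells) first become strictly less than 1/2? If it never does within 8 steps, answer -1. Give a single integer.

Answer: 1

Derivation:
Step 1: max=6, min=17/3, spread=1/3
  -> spread < 1/2 first at step 1
Step 2: max=6, min=103/18, spread=5/18
Step 3: max=6, min=1255/216, spread=41/216
Step 4: max=2149/360, min=75629/12960, spread=347/2592
Step 5: max=21443/3600, min=4558663/777600, spread=2921/31104
Step 6: max=2566517/432000, min=274107461/46656000, spread=24611/373248
Step 7: max=57663259/9720000, min=16477437967/2799360000, spread=207329/4478976
Step 8: max=3071598401/518400000, min=989739647549/167961600000, spread=1746635/53747712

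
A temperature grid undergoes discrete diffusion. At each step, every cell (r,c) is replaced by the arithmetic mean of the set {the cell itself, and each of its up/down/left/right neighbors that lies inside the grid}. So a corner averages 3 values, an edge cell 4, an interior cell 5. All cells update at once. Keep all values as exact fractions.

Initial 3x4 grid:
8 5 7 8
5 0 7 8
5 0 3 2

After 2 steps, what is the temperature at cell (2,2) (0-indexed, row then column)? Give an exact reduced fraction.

Step 1: cell (2,2) = 3
Step 2: cell (2,2) = 43/12
Full grid after step 2:
  31/6 423/80 293/48 62/9
  517/120 199/50 122/25 93/16
  59/18 44/15 43/12 163/36

Answer: 43/12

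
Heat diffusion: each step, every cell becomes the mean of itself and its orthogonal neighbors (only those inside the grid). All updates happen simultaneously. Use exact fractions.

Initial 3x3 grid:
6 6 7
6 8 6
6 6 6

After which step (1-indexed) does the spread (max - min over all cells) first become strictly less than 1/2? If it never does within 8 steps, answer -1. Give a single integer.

Step 1: max=27/4, min=6, spread=3/4
Step 2: max=119/18, min=249/40, spread=139/360
  -> spread < 1/2 first at step 2
Step 3: max=93523/14400, min=1127/180, spread=1121/4800
Step 4: max=419909/64800, min=912301/144000, spread=187471/1296000
Step 5: max=25011223/3888000, min=4107683/648000, spread=2921/31104
Step 6: max=1500242381/233280000, min=247476751/38880000, spread=24611/373248
Step 7: max=89793940207/13996800000, min=14857672847/2332800000, spread=207329/4478976
Step 8: max=5384076139829/839808000000, min=892797494659/139968000000, spread=1746635/53747712

Answer: 2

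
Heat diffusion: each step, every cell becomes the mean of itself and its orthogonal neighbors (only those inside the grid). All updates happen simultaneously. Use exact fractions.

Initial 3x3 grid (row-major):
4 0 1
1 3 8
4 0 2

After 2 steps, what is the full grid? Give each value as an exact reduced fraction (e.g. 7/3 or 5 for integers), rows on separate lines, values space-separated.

After step 1:
  5/3 2 3
  3 12/5 7/2
  5/3 9/4 10/3
After step 2:
  20/9 34/15 17/6
  131/60 263/100 367/120
  83/36 193/80 109/36

Answer: 20/9 34/15 17/6
131/60 263/100 367/120
83/36 193/80 109/36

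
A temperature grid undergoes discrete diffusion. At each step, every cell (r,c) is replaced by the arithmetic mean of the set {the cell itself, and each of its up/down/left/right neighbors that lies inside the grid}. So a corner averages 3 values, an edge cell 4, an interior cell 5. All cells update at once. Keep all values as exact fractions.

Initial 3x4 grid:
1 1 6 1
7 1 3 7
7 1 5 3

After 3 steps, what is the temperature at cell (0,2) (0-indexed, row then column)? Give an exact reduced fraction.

Answer: 235/72

Derivation:
Step 1: cell (0,2) = 11/4
Step 2: cell (0,2) = 211/60
Step 3: cell (0,2) = 235/72
Full grid after step 3:
  563/180 63/20 235/72 4157/1080
  57/16 657/200 1109/300 5441/1440
  1361/360 901/240 175/48 61/15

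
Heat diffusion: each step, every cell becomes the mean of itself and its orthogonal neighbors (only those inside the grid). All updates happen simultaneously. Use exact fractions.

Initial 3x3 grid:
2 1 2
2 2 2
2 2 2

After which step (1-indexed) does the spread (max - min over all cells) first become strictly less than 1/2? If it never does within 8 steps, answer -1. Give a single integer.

Step 1: max=2, min=5/3, spread=1/3
  -> spread < 1/2 first at step 1
Step 2: max=2, min=413/240, spread=67/240
Step 3: max=393/200, min=3883/2160, spread=1807/10800
Step 4: max=10439/5400, min=1570037/864000, spread=33401/288000
Step 5: max=1036609/540000, min=14322067/7776000, spread=3025513/38880000
Step 6: max=54844051/28800000, min=5755873133/3110400000, spread=53531/995328
Step 7: max=14760883949/7776000000, min=347215074151/186624000000, spread=450953/11943936
Step 8: max=1765231389481/933120000000, min=20885976439397/11197440000000, spread=3799043/143327232

Answer: 1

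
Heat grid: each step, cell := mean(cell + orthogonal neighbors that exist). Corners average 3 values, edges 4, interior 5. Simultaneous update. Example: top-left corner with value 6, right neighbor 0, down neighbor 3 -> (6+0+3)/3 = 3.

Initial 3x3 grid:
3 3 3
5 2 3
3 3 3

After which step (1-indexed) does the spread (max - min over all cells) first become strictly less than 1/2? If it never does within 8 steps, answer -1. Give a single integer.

Step 1: max=11/3, min=11/4, spread=11/12
Step 2: max=827/240, min=17/6, spread=49/80
Step 3: max=442/135, min=13913/4800, spread=16223/43200
  -> spread < 1/2 first at step 3
Step 4: max=2784683/864000, min=64279/21600, spread=213523/864000
Step 5: max=769979/243000, min=51925417/17280000, spread=25457807/155520000
Step 6: max=9795864347/3110400000, min=78758837/25920000, spread=344803907/3110400000
Step 7: max=5470725697/1749600000, min=63266400851/20736000000, spread=42439400063/559872000000
Step 8: max=34918331094923/11197440000000, min=11441576875391/3732480000000, spread=3799043/71663616

Answer: 3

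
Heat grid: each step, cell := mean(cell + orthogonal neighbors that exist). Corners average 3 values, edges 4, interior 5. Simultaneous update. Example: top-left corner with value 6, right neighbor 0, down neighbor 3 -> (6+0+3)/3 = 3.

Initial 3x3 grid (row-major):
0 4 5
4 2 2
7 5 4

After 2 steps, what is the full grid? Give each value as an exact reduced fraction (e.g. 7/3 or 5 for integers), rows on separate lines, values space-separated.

After step 1:
  8/3 11/4 11/3
  13/4 17/5 13/4
  16/3 9/2 11/3
After step 2:
  26/9 749/240 29/9
  293/80 343/100 839/240
  157/36 169/40 137/36

Answer: 26/9 749/240 29/9
293/80 343/100 839/240
157/36 169/40 137/36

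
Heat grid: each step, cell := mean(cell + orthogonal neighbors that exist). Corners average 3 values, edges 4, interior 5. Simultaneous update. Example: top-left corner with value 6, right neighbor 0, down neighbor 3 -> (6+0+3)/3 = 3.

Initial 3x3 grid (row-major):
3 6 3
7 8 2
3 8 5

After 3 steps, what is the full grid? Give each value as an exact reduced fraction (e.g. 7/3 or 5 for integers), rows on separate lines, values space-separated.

Answer: 11477/2160 6007/1200 5141/1080
79309/14400 10711/2000 35617/7200
4139/720 829/150 1897/360

Derivation:
After step 1:
  16/3 5 11/3
  21/4 31/5 9/2
  6 6 5
After step 2:
  187/36 101/20 79/18
  1367/240 539/100 581/120
  23/4 29/5 31/6
After step 3:
  11477/2160 6007/1200 5141/1080
  79309/14400 10711/2000 35617/7200
  4139/720 829/150 1897/360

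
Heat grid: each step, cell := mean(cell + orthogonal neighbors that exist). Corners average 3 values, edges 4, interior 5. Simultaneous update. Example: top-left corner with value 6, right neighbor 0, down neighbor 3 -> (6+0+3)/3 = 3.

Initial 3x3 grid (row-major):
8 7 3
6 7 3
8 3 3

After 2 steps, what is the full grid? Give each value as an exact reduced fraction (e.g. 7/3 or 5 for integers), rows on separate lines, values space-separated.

Answer: 41/6 1367/240 175/36
1507/240 559/100 62/15
109/18 1147/240 49/12

Derivation:
After step 1:
  7 25/4 13/3
  29/4 26/5 4
  17/3 21/4 3
After step 2:
  41/6 1367/240 175/36
  1507/240 559/100 62/15
  109/18 1147/240 49/12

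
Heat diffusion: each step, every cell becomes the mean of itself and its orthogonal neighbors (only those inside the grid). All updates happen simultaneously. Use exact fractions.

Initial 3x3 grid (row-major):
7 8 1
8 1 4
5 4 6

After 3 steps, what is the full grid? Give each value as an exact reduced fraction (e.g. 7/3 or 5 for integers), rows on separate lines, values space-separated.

Answer: 1219/216 4607/960 1933/432
15041/2880 2951/600 163/40
2261/432 3239/720 467/108

Derivation:
After step 1:
  23/3 17/4 13/3
  21/4 5 3
  17/3 4 14/3
After step 2:
  103/18 85/16 139/36
  283/48 43/10 17/4
  179/36 29/6 35/9
After step 3:
  1219/216 4607/960 1933/432
  15041/2880 2951/600 163/40
  2261/432 3239/720 467/108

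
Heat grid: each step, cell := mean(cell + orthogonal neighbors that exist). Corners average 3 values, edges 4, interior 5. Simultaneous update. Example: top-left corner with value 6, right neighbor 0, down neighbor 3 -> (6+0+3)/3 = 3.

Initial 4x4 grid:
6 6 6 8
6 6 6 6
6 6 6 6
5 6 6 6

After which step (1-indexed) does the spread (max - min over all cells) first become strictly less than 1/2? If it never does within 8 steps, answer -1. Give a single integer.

Answer: 4

Derivation:
Step 1: max=20/3, min=17/3, spread=1
Step 2: max=59/9, min=103/18, spread=5/6
Step 3: max=689/108, min=1255/216, spread=41/72
Step 4: max=20483/3240, min=37837/6480, spread=1043/2160
  -> spread < 1/2 first at step 4
Step 5: max=608753/97200, min=1140847/194400, spread=25553/64800
Step 6: max=18154661/2916000, min=34371733/5832000, spread=645863/1944000
Step 7: max=67726729/10935000, min=206989949/34992000, spread=16225973/58320000
Step 8: max=16189809383/2624400000, min=31151596417/5248800000, spread=409340783/1749600000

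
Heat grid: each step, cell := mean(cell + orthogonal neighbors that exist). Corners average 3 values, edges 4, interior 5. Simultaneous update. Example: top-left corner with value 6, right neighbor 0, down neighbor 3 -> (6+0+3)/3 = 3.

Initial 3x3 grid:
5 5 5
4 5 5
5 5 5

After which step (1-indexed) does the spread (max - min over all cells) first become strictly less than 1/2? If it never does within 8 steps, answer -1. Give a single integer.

Answer: 1

Derivation:
Step 1: max=5, min=14/3, spread=1/3
  -> spread < 1/2 first at step 1
Step 2: max=5, min=1133/240, spread=67/240
Step 3: max=993/200, min=10363/2160, spread=1807/10800
Step 4: max=26639/5400, min=4162037/864000, spread=33401/288000
Step 5: max=2656609/540000, min=37650067/7776000, spread=3025513/38880000
Step 6: max=141244051/28800000, min=15087073133/3110400000, spread=53531/995328
Step 7: max=38088883949/7776000000, min=907087074151/186624000000, spread=450953/11943936
Step 8: max=4564591389481/933120000000, min=54478296439397/11197440000000, spread=3799043/143327232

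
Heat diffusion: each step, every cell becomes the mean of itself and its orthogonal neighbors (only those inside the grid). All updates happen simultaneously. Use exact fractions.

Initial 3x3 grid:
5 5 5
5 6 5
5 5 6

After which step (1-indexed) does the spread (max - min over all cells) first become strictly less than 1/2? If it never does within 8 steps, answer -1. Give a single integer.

Answer: 2

Derivation:
Step 1: max=11/2, min=5, spread=1/2
Step 2: max=49/9, min=409/80, spread=239/720
  -> spread < 1/2 first at step 2
Step 3: max=38327/7200, min=1847/360, spread=1387/7200
Step 4: max=172441/32400, min=112069/21600, spread=347/2592
Step 5: max=10274477/1944000, min=6727943/1296000, spread=2921/31104
Step 6: max=615626269/116640000, min=405290221/77760000, spread=24611/373248
Step 7: max=36843687593/6998400000, min=24346490687/4665600000, spread=207329/4478976
Step 8: max=2208364475521/419904000000, min=1463145926389/279936000000, spread=1746635/53747712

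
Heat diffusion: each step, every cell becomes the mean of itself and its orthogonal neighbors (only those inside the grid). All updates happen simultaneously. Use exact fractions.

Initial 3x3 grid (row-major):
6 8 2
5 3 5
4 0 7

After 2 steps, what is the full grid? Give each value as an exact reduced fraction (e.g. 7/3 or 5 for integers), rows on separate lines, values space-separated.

After step 1:
  19/3 19/4 5
  9/2 21/5 17/4
  3 7/2 4
After step 2:
  187/36 1217/240 14/3
  541/120 106/25 349/80
  11/3 147/40 47/12

Answer: 187/36 1217/240 14/3
541/120 106/25 349/80
11/3 147/40 47/12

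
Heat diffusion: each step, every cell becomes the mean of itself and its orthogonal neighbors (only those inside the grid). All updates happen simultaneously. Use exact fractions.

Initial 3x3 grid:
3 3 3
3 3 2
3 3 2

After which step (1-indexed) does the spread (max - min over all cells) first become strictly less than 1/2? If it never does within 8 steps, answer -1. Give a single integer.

Answer: 2

Derivation:
Step 1: max=3, min=7/3, spread=2/3
Step 2: max=3, min=91/36, spread=17/36
  -> spread < 1/2 first at step 2
Step 3: max=529/180, min=5633/2160, spread=143/432
Step 4: max=7837/2700, min=346051/129600, spread=1205/5184
Step 5: max=206459/72000, min=21028697/7776000, spread=10151/62208
Step 6: max=55310791/19440000, min=1274010859/466560000, spread=85517/746496
Step 7: max=6596646329/2332800000, min=76908409073/27993600000, spread=720431/8957952
Step 8: max=16423838137/5832000000, min=4635233805331/1679616000000, spread=6069221/107495424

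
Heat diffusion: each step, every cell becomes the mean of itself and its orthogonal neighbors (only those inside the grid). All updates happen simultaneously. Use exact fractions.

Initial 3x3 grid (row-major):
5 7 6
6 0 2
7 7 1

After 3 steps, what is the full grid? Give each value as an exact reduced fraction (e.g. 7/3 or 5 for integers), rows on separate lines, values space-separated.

Answer: 461/90 10663/2400 337/80
34639/7200 2253/500 52753/14400
10729/2160 19801/4800 2051/540

Derivation:
After step 1:
  6 9/2 5
  9/2 22/5 9/4
  20/3 15/4 10/3
After step 2:
  5 199/40 47/12
  647/120 97/25 899/240
  179/36 363/80 28/9
After step 3:
  461/90 10663/2400 337/80
  34639/7200 2253/500 52753/14400
  10729/2160 19801/4800 2051/540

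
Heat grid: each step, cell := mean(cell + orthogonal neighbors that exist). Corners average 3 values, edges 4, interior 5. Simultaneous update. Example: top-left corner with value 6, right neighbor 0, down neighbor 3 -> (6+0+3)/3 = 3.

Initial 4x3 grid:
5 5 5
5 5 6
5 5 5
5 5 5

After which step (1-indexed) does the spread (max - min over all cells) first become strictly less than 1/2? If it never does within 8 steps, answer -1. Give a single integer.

Answer: 1

Derivation:
Step 1: max=16/3, min=5, spread=1/3
  -> spread < 1/2 first at step 1
Step 2: max=631/120, min=5, spread=31/120
Step 3: max=5611/1080, min=5, spread=211/1080
Step 4: max=556897/108000, min=9047/1800, spread=14077/108000
Step 5: max=5000407/972000, min=543683/108000, spread=5363/48600
Step 6: max=149540809/29160000, min=302869/60000, spread=93859/1166400
Step 7: max=8958274481/1749600000, min=491336467/97200000, spread=4568723/69984000
Step 8: max=536660435629/104976000000, min=14761618889/2916000000, spread=8387449/167961600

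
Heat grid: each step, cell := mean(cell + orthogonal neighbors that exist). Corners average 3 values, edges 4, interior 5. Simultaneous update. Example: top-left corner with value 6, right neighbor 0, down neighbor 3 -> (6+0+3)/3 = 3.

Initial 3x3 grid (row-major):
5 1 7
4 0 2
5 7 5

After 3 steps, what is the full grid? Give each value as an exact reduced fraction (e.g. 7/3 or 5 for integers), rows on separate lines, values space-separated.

Answer: 7403/2160 48101/14400 7283/2160
26863/7200 10931/3000 2907/800
8903/2160 6489/1600 8623/2160

Derivation:
After step 1:
  10/3 13/4 10/3
  7/2 14/5 7/2
  16/3 17/4 14/3
After step 2:
  121/36 763/240 121/36
  449/120 173/50 143/40
  157/36 341/80 149/36
After step 3:
  7403/2160 48101/14400 7283/2160
  26863/7200 10931/3000 2907/800
  8903/2160 6489/1600 8623/2160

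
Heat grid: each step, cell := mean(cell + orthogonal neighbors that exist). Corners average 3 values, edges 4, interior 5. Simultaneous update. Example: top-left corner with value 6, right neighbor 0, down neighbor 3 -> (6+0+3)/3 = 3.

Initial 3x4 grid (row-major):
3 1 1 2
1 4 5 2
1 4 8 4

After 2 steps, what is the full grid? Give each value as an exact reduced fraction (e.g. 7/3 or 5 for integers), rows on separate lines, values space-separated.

After step 1:
  5/3 9/4 9/4 5/3
  9/4 3 4 13/4
  2 17/4 21/4 14/3
After step 2:
  37/18 55/24 61/24 43/18
  107/48 63/20 71/20 163/48
  17/6 29/8 109/24 79/18

Answer: 37/18 55/24 61/24 43/18
107/48 63/20 71/20 163/48
17/6 29/8 109/24 79/18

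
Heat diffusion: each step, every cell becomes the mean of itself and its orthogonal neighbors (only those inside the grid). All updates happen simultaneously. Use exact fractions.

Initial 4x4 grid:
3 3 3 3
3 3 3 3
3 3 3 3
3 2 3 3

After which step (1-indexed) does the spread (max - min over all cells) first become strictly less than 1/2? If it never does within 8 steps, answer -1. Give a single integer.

Answer: 1

Derivation:
Step 1: max=3, min=8/3, spread=1/3
  -> spread < 1/2 first at step 1
Step 2: max=3, min=329/120, spread=31/120
Step 3: max=3, min=3029/1080, spread=211/1080
Step 4: max=3, min=307157/108000, spread=16843/108000
Step 5: max=26921/9000, min=2777357/972000, spread=130111/972000
Step 6: max=1612841/540000, min=83837633/29160000, spread=3255781/29160000
Step 7: max=1608893/540000, min=2524046309/874800000, spread=82360351/874800000
Step 8: max=289093559/97200000, min=75980683109/26244000000, spread=2074577821/26244000000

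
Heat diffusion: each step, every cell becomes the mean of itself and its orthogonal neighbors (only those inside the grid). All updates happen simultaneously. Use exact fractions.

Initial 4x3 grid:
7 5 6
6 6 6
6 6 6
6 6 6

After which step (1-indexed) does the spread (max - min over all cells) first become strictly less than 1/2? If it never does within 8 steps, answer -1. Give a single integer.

Step 1: max=25/4, min=17/3, spread=7/12
Step 2: max=73/12, min=88/15, spread=13/60
  -> spread < 1/2 first at step 2
Step 3: max=14501/2400, min=793/135, spread=3629/21600
Step 4: max=144469/24000, min=191999/32400, spread=60683/648000
Step 5: max=1298189/216000, min=5766053/972000, spread=30319/388800
Step 6: max=38889233/6480000, min=346919047/58320000, spread=61681/1166400
Step 7: max=1166230361/194400000, min=10417052299/1749600000, spread=1580419/34992000
Step 8: max=69916774099/11664000000, min=625722082391/104976000000, spread=7057769/209952000

Answer: 2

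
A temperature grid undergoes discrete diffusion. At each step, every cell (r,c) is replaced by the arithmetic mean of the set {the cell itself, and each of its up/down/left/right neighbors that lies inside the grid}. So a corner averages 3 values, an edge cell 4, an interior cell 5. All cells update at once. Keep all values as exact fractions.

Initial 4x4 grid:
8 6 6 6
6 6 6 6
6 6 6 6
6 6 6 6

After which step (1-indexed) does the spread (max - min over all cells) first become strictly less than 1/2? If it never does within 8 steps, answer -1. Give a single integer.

Answer: 3

Derivation:
Step 1: max=20/3, min=6, spread=2/3
Step 2: max=59/9, min=6, spread=5/9
Step 3: max=689/108, min=6, spread=41/108
  -> spread < 1/2 first at step 3
Step 4: max=20483/3240, min=6, spread=1043/3240
Step 5: max=608753/97200, min=6, spread=25553/97200
Step 6: max=18167459/2916000, min=54079/9000, spread=645863/2916000
Step 7: max=542521691/87480000, min=360971/60000, spread=16225973/87480000
Step 8: max=16223877983/2624400000, min=162701/27000, spread=409340783/2624400000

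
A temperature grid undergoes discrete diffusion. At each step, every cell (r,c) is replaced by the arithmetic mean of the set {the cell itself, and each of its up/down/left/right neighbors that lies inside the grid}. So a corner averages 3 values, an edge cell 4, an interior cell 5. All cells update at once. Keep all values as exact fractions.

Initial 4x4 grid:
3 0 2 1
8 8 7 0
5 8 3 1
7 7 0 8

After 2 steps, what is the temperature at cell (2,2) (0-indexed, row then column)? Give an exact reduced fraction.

Step 1: cell (2,2) = 19/5
Step 2: cell (2,2) = 43/10
Full grid after step 2:
  155/36 937/240 43/16 23/12
  343/60 513/100 15/4 41/16
  383/60 287/50 43/10 241/80
  113/18 169/30 21/5 7/2

Answer: 43/10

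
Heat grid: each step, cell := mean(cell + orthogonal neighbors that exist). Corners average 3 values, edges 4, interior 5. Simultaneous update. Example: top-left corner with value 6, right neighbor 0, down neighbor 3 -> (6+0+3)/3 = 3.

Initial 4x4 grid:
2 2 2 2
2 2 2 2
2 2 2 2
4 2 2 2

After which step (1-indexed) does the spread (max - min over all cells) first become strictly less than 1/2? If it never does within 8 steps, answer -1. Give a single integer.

Step 1: max=8/3, min=2, spread=2/3
Step 2: max=23/9, min=2, spread=5/9
Step 3: max=257/108, min=2, spread=41/108
  -> spread < 1/2 first at step 3
Step 4: max=7523/3240, min=2, spread=1043/3240
Step 5: max=219953/97200, min=2, spread=25553/97200
Step 6: max=6503459/2916000, min=18079/9000, spread=645863/2916000
Step 7: max=192601691/87480000, min=120971/60000, spread=16225973/87480000
Step 8: max=5726277983/2624400000, min=54701/27000, spread=409340783/2624400000

Answer: 3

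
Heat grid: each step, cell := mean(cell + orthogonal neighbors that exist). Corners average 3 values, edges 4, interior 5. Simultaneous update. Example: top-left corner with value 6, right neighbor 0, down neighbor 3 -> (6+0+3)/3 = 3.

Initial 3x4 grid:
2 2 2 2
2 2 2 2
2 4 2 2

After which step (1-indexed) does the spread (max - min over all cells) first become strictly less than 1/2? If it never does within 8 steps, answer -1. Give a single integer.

Answer: 3

Derivation:
Step 1: max=8/3, min=2, spread=2/3
Step 2: max=151/60, min=2, spread=31/60
Step 3: max=1291/540, min=2, spread=211/540
  -> spread < 1/2 first at step 3
Step 4: max=124897/54000, min=1847/900, spread=14077/54000
Step 5: max=1112407/486000, min=111683/54000, spread=5363/24300
Step 6: max=32900809/14580000, min=62869/30000, spread=93859/583200
Step 7: max=1959874481/874800000, min=102536467/48600000, spread=4568723/34992000
Step 8: max=116756435629/52488000000, min=3097618889/1458000000, spread=8387449/83980800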